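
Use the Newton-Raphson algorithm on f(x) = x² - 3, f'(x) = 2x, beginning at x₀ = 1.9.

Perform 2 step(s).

f(x) = x² - 3
f'(x) = 2x
x₀ = 1.9

Newton-Raphson formula: x_{n+1} = x_n - f(x_n)/f'(x_n)

Iteration 1:
  f(1.900000) = 0.610000
  f'(1.900000) = 3.800000
  x_1 = 1.900000 - 0.610000/3.800000 = 1.739474
Iteration 2:
  f(1.739474) = 0.025769
  f'(1.739474) = 3.478947
  x_2 = 1.739474 - 0.025769/3.478947 = 1.732067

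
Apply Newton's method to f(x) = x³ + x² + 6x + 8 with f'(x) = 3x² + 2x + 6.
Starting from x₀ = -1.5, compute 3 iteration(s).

f(x) = x³ + x² + 6x + 8
f'(x) = 3x² + 2x + 6
x₀ = -1.5

Newton-Raphson formula: x_{n+1} = x_n - f(x_n)/f'(x_n)

Iteration 1:
  f(-1.500000) = -2.125000
  f'(-1.500000) = 9.750000
  x_1 = -1.500000 - (-2.125000)/9.750000 = -1.282051
Iteration 2:
  f(-1.282051) = -0.155903
  f'(-1.282051) = 8.366864
  x_2 = -1.282051 - (-0.155903)/8.366864 = -1.263418
Iteration 3:
  f(-1.263418) = -0.000982
  f'(-1.263418) = 8.261839
  x_3 = -1.263418 - (-0.000982)/8.261839 = -1.263299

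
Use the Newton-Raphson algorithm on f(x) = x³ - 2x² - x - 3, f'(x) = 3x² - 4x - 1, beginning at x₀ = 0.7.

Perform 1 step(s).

f(x) = x³ - 2x² - x - 3
f'(x) = 3x² - 4x - 1
x₀ = 0.7

Newton-Raphson formula: x_{n+1} = x_n - f(x_n)/f'(x_n)

Iteration 1:
  f(0.700000) = -4.337000
  f'(0.700000) = -2.330000
  x_1 = 0.700000 - (-4.337000)/(-2.330000) = -1.161373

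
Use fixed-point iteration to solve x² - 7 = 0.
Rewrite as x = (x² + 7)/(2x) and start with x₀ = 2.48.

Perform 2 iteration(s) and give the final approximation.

Equation: x² - 7 = 0
Fixed-point form: x = (x² + 7)/(2x)
x₀ = 2.48

x_1 = g(2.480000) = 2.651290
x_2 = g(2.651290) = 2.645757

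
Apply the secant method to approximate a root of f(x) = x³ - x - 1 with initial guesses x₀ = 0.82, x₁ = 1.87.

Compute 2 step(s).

f(x) = x³ - x - 1
x₀ = 0.82, x₁ = 1.87

Secant formula: x_{n+1} = x_n - f(x_n)(x_n - x_{n-1})/(f(x_n) - f(x_{n-1}))

Iteration 1:
  f(0.820000) = -1.268632
  f(1.870000) = 3.669203
  x_2 = 1.870000 - 3.669203×(1.870000 - 0.820000)/(3.669203 - (-1.268632))
       = 1.089767
Iteration 2:
  f(1.870000) = 3.669203
  f(1.089767) = -0.795569
  x_3 = 1.089767 - (-0.795569)×(1.089767 - 1.870000)/(-0.795569 - 3.669203)
       = 1.228795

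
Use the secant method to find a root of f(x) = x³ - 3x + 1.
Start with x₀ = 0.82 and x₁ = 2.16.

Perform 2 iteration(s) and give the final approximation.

f(x) = x³ - 3x + 1
x₀ = 0.82, x₁ = 2.16

Secant formula: x_{n+1} = x_n - f(x_n)(x_n - x_{n-1})/(f(x_n) - f(x_{n-1}))

Iteration 1:
  f(0.820000) = -0.908632
  f(2.160000) = 4.597696
  x_2 = 2.160000 - 4.597696×(2.160000 - 0.820000)/(4.597696 - (-0.908632))
       = 1.041121
Iteration 2:
  f(2.160000) = 4.597696
  f(1.041121) = -0.994858
  x_3 = 1.041121 - (-0.994858)×(1.041121 - 2.160000)/(-0.994858 - 4.597696)
       = 1.240158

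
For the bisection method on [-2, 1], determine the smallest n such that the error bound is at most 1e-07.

We need (b-a)/2^n ≤ 1e-07
(1 - (-2))/2^n ≤ 1e-07
3/2^n ≤ 1e-07
2^n ≥ 30000000
n ≥ log₂(30000000) = 24.84
n ≥ 25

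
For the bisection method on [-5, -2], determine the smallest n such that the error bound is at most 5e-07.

We need (b-a)/2^n ≤ 5e-07
(-2 - (-5))/2^n ≤ 5e-07
3/2^n ≤ 5e-07
2^n ≥ 6000000
n ≥ log₂(6000000) = 22.52
n ≥ 23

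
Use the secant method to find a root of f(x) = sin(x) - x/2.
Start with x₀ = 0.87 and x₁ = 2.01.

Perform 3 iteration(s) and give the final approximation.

f(x) = sin(x) - x/2
x₀ = 0.87, x₁ = 2.01

Secant formula: x_{n+1} = x_n - f(x_n)(x_n - x_{n-1})/(f(x_n) - f(x_{n-1}))

Iteration 1:
  f(0.870000) = 0.329329
  f(2.010000) = -0.099909
  x_2 = 2.010000 - (-0.099909)×(2.010000 - 0.870000)/(-0.099909 - 0.329329)
       = 1.744654
Iteration 2:
  f(2.010000) = -0.099909
  f(1.744654) = 0.112598
  x_3 = 1.744654 - 0.112598×(1.744654 - 2.010000)/(0.112598 - (-0.099909))
       = 1.885249
Iteration 3:
  f(1.744654) = 0.112598
  f(1.885249) = 0.008342
  x_4 = 1.885249 - 0.008342×(1.885249 - 1.744654)/(0.008342 - 0.112598)
       = 1.896498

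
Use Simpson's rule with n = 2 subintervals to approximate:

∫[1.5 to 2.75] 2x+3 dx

f(x) = 2x+3
a = 1.5, b = 2.75, n = 2
h = (b - a)/n = 0.625000

Simpson's rule: (h/3)[f(x₀) + 4f(x₁) + 2f(x₂) + ... + f(xₙ)]

x_0 = 1.5000, f(x_0) = 6.000000, coefficient = 1
x_1 = 2.1250, f(x_1) = 7.250000, coefficient = 4
x_2 = 2.7500, f(x_2) = 8.500000, coefficient = 1

I ≈ (0.625000/3) × 43.500000 = 9.062500
Exact value: 9.062500
Error: 0.000000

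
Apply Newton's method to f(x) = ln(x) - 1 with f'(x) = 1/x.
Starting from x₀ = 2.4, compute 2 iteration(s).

f(x) = ln(x) - 1
f'(x) = 1/x
x₀ = 2.4

Newton-Raphson formula: x_{n+1} = x_n - f(x_n)/f'(x_n)

Iteration 1:
  f(2.400000) = -0.124531
  f'(2.400000) = 0.416667
  x_1 = 2.400000 - (-0.124531)/0.416667 = 2.698875
Iteration 2:
  f(2.698875) = -0.007165
  f'(2.698875) = 0.370525
  x_2 = 2.698875 - (-0.007165)/0.370525 = 2.718212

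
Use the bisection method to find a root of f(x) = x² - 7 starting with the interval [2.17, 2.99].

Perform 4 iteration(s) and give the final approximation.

f(x) = x² - 7
Initial interval: [2.17, 2.99]

Iteration 1:
  c_1 = (2.170000 + 2.990000)/2 = 2.580000
  f(c_1) = f(2.580000) = -0.343600
  f(a) × f(c) ≥ 0, new interval: [2.580000, 2.990000]
Iteration 2:
  c_2 = (2.580000 + 2.990000)/2 = 2.785000
  f(c_2) = f(2.785000) = 0.756225
  f(a) × f(c) < 0, new interval: [2.580000, 2.785000]
Iteration 3:
  c_3 = (2.580000 + 2.785000)/2 = 2.682500
  f(c_3) = f(2.682500) = 0.195806
  f(a) × f(c) < 0, new interval: [2.580000, 2.682500]
Iteration 4:
  c_4 = (2.580000 + 2.682500)/2 = 2.631250
  f(c_4) = f(2.631250) = -0.076523
  f(a) × f(c) ≥ 0, new interval: [2.631250, 2.682500]

After 4 iteration(s), the approximation is c_4 = 2.631250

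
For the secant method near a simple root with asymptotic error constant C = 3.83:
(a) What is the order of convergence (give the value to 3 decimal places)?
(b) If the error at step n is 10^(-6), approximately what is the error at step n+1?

(a) Secant method has superlinear convergence with order φ = (1+√5)/2 ≈ 1.618.
    This means |e_{n+1}| ≈ C|e_n|^1.618.

(b) With |e_n| = 10^(-6) and C = 3.83:
    |e_{n+1}| ≈ 3.83 × (10^(-6))^1.618 = 3.83 × 10^(-9.71)

(a) ≈ 1.618 (golden ratio); (b) |e_{n+1}| ≈ 7.499e-10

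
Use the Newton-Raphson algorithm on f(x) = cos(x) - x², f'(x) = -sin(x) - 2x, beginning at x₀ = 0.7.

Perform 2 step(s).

f(x) = cos(x) - x²
f'(x) = -sin(x) - 2x
x₀ = 0.7

Newton-Raphson formula: x_{n+1} = x_n - f(x_n)/f'(x_n)

Iteration 1:
  f(0.700000) = 0.274842
  f'(0.700000) = -2.044218
  x_1 = 0.700000 - 0.274842/(-2.044218) = 0.834449
Iteration 2:
  f(0.834449) = -0.024718
  f'(0.834449) = -2.409823
  x_2 = 0.834449 - (-0.024718)/(-2.409823) = 0.824191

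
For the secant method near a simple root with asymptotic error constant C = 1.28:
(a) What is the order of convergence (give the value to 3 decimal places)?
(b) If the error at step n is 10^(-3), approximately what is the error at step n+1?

(a) Secant method has superlinear convergence with order φ = (1+√5)/2 ≈ 1.618.
    This means |e_{n+1}| ≈ C|e_n|^1.618.

(b) With |e_n| = 10^(-3) and C = 1.28:
    |e_{n+1}| ≈ 1.28 × (10^(-3))^1.618 = 1.28 × 10^(-4.85)

(a) ≈ 1.618 (golden ratio); (b) |e_{n+1}| ≈ 1.791e-05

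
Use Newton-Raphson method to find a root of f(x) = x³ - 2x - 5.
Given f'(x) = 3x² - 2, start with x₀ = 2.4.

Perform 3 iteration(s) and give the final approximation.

f(x) = x³ - 2x - 5
f'(x) = 3x² - 2
x₀ = 2.4

Newton-Raphson formula: x_{n+1} = x_n - f(x_n)/f'(x_n)

Iteration 1:
  f(2.400000) = 4.024000
  f'(2.400000) = 15.280000
  x_1 = 2.400000 - 4.024000/15.280000 = 2.136649
Iteration 2:
  f(2.136649) = 0.481082
  f'(2.136649) = 11.695810
  x_2 = 2.136649 - 0.481082/11.695810 = 2.095516
Iteration 3:
  f(2.095516) = 0.010775
  f'(2.095516) = 11.173567
  x_3 = 2.095516 - 0.010775/11.173567 = 2.094552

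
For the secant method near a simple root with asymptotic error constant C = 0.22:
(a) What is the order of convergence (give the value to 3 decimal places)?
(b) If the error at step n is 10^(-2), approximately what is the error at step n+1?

(a) Secant method has superlinear convergence with order φ = (1+√5)/2 ≈ 1.618.
    This means |e_{n+1}| ≈ C|e_n|^1.618.

(b) With |e_n| = 10^(-2) and C = 0.22:
    |e_{n+1}| ≈ 0.22 × (10^(-2))^1.618 = 0.22 × 10^(-3.24)

(a) ≈ 1.618 (golden ratio); (b) |e_{n+1}| ≈ 1.277e-04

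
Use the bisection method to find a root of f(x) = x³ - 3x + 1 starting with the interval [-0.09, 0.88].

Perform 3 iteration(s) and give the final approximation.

f(x) = x³ - 3x + 1
Initial interval: [-0.09, 0.88]

Iteration 1:
  c_1 = (-0.090000 + 0.880000)/2 = 0.395000
  f(c_1) = f(0.395000) = -0.123370
  f(a) × f(c) < 0, new interval: [-0.090000, 0.395000]
Iteration 2:
  c_2 = (-0.090000 + 0.395000)/2 = 0.152500
  f(c_2) = f(0.152500) = 0.546047
  f(a) × f(c) ≥ 0, new interval: [0.152500, 0.395000]
Iteration 3:
  c_3 = (0.152500 + 0.395000)/2 = 0.273750
  f(c_3) = f(0.273750) = 0.199265
  f(a) × f(c) ≥ 0, new interval: [0.273750, 0.395000]

After 3 iteration(s), the approximation is c_3 = 0.273750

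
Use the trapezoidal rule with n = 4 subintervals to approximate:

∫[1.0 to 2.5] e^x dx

f(x) = e^x
a = 1.0, b = 2.5, n = 4
h = (b - a)/n = 0.375000

Trapezoidal rule: (h/2)[f(x₀) + 2f(x₁) + 2f(x₂) + ... + f(xₙ)]

x_0 = 1.0000, f(x_0) = 2.718282, coefficient = 1
x_1 = 1.3750, f(x_1) = 3.955077, coefficient = 2
x_2 = 1.7500, f(x_2) = 5.754603, coefficient = 2
x_3 = 2.1250, f(x_3) = 8.372897, coefficient = 2
x_4 = 2.5000, f(x_4) = 12.182494, coefficient = 1

I ≈ (0.375000/2) × 51.065930 = 9.574862
Exact value: 9.464212
Error: 0.110650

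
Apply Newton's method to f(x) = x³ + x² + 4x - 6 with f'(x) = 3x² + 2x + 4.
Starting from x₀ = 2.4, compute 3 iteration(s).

f(x) = x³ + x² + 4x - 6
f'(x) = 3x² + 2x + 4
x₀ = 2.4

Newton-Raphson formula: x_{n+1} = x_n - f(x_n)/f'(x_n)

Iteration 1:
  f(2.400000) = 23.184000
  f'(2.400000) = 26.080000
  x_1 = 2.400000 - 23.184000/26.080000 = 1.511043
Iteration 2:
  f(1.511043) = 5.777513
  f'(1.511043) = 13.871838
  x_2 = 1.511043 - 5.777513/13.871838 = 1.094551
Iteration 3:
  f(1.094551) = 0.887561
  f'(1.094551) = 9.783225
  x_3 = 1.094551 - 0.887561/9.783225 = 1.003828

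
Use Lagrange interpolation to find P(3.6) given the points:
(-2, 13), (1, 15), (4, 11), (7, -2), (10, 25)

Lagrange interpolation formula:
P(x) = Σ yᵢ × Lᵢ(x)
where Lᵢ(x) = Π_{j≠i} (x - xⱼ)/(xᵢ - xⱼ)

L_0(3.6) = (3.6 - 1)/(-2 - 1) × (3.6 - 4)/(-2 - 4) × (3.6 - 7)/(-2 - 7) × (3.6 - 10)/(-2 - 10) = -0.011641
L_1(3.6) = (3.6 - (-2))/(1 - (-2)) × (3.6 - 4)/(1 - 4) × (3.6 - 7)/(1 - 7) × (3.6 - 10)/(1 - 10) = 0.100293
L_2(3.6) = (3.6 - (-2))/(4 - (-2)) × (3.6 - 1)/(4 - 1) × (3.6 - 7)/(4 - 7) × (3.6 - 10)/(4 - 10) = 0.977857
L_3(3.6) = (3.6 - (-2))/(7 - (-2)) × (3.6 - 1)/(7 - 1) × (3.6 - 4)/(7 - 4) × (3.6 - 10)/(7 - 10) = -0.076695
L_4(3.6) = (3.6 - (-2))/(10 - (-2)) × (3.6 - 1)/(10 - 1) × (3.6 - 4)/(10 - 4) × (3.6 - 7)/(10 - 7) = 0.010186

P(3.6) = 13×L_0(3.6) + 15×L_1(3.6) + 11×L_2(3.6) + (-2)×L_3(3.6) + 25×L_4(3.6)
P(3.6) = 12.517524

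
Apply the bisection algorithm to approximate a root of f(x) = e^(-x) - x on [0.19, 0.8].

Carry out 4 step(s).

f(x) = e^(-x) - x
Initial interval: [0.19, 0.8]

Iteration 1:
  c_1 = (0.190000 + 0.800000)/2 = 0.495000
  f(c_1) = f(0.495000) = 0.114571
  f(a) × f(c) ≥ 0, new interval: [0.495000, 0.800000]
Iteration 2:
  c_2 = (0.495000 + 0.800000)/2 = 0.647500
  f(c_2) = f(0.647500) = -0.124147
  f(a) × f(c) < 0, new interval: [0.495000, 0.647500]
Iteration 3:
  c_3 = (0.495000 + 0.647500)/2 = 0.571250
  f(c_3) = f(0.571250) = -0.006431
  f(a) × f(c) < 0, new interval: [0.495000, 0.571250]
Iteration 4:
  c_4 = (0.495000 + 0.571250)/2 = 0.533125
  f(c_4) = f(0.533125) = 0.053643
  f(a) × f(c) ≥ 0, new interval: [0.533125, 0.571250]

After 4 iteration(s), the approximation is c_4 = 0.533125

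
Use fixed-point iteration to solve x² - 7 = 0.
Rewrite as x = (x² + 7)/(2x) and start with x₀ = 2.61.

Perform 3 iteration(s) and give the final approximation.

Equation: x² - 7 = 0
Fixed-point form: x = (x² + 7)/(2x)
x₀ = 2.61

x_1 = g(2.610000) = 2.645996
x_2 = g(2.645996) = 2.645751
x_3 = g(2.645751) = 2.645751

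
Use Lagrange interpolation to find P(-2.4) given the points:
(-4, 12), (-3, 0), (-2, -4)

Lagrange interpolation formula:
P(x) = Σ yᵢ × Lᵢ(x)
where Lᵢ(x) = Π_{j≠i} (x - xⱼ)/(xᵢ - xⱼ)

L_0(-2.4) = (-2.4 - (-3))/(-4 - (-3)) × (-2.4 - (-2))/(-4 - (-2)) = -0.120000
L_1(-2.4) = (-2.4 - (-4))/(-3 - (-4)) × (-2.4 - (-2))/(-3 - (-2)) = 0.640000
L_2(-2.4) = (-2.4 - (-4))/(-2 - (-4)) × (-2.4 - (-3))/(-2 - (-3)) = 0.480000

P(-2.4) = 12×L_0(-2.4) + 0×L_1(-2.4) + (-4)×L_2(-2.4)
P(-2.4) = -3.360000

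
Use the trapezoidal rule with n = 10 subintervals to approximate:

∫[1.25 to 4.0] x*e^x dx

f(x) = x*e^x
a = 1.25, b = 4.0, n = 10
h = (b - a)/n = 0.275000

Trapezoidal rule: (h/2)[f(x₀) + 2f(x₁) + 2f(x₂) + ... + f(xₙ)]

x_0 = 1.2500, f(x_0) = 4.362929, coefficient = 1
x_1 = 1.5250, f(x_1) = 7.007594, coefficient = 2
x_2 = 1.8000, f(x_2) = 10.889365, coefficient = 2
x_3 = 2.0750, f(x_3) = 16.526434, coefficient = 2
x_4 = 2.3500, f(x_4) = 24.641089, coefficient = 2
x_5 = 2.6250, f(x_5) = 36.237007, coefficient = 2
x_6 = 2.9000, f(x_6) = 52.705022, coefficient = 2
x_7 = 3.1750, f(x_7) = 75.967653, coefficient = 2
x_8 = 3.4500, f(x_8) = 108.676353, coefficient = 2
x_9 = 3.7250, f(x_9) = 154.480342, coefficient = 2
x_10 = 4.0000, f(x_10) = 218.392600, coefficient = 1

I ≈ (0.275000/2) × 1197.017248 = 164.589872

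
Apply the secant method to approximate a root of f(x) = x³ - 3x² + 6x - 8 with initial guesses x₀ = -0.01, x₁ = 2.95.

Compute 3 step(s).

f(x) = x³ - 3x² + 6x - 8
x₀ = -0.01, x₁ = 2.95

Secant formula: x_{n+1} = x_n - f(x_n)(x_n - x_{n-1})/(f(x_n) - f(x_{n-1}))

Iteration 1:
  f(-0.010000) = -8.060301
  f(2.950000) = 9.264875
  x_2 = 2.950000 - 9.264875×(2.950000 - (-0.010000))/(9.264875 - (-8.060301))
       = 1.367099
Iteration 2:
  f(2.950000) = 9.264875
  f(1.367099) = -2.849230
  x_3 = 1.367099 - (-2.849230)×(1.367099 - 2.950000)/(-2.849230 - 9.264875)
       = 1.739397
Iteration 3:
  f(1.367099) = -2.849230
  f(1.739397) = -1.377576
  x_4 = 1.739397 - (-1.377576)×(1.739397 - 1.367099)/(-1.377576 - (-2.849230))
       = 2.087894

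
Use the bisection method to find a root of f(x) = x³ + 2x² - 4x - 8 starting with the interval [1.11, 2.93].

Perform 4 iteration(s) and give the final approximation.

f(x) = x³ + 2x² - 4x - 8
Initial interval: [1.11, 2.93]

Iteration 1:
  c_1 = (1.110000 + 2.930000)/2 = 2.020000
  f(c_1) = f(2.020000) = 0.323208
  f(a) × f(c) < 0, new interval: [1.110000, 2.020000]
Iteration 2:
  c_2 = (1.110000 + 2.020000)/2 = 1.565000
  f(c_2) = f(1.565000) = -5.528513
  f(a) × f(c) ≥ 0, new interval: [1.565000, 2.020000]
Iteration 3:
  c_3 = (1.565000 + 2.020000)/2 = 1.792500
  f(c_3) = f(1.792500) = -2.984484
  f(a) × f(c) ≥ 0, new interval: [1.792500, 2.020000]
Iteration 4:
  c_4 = (1.792500 + 2.020000)/2 = 1.906250
  f(c_4) = f(1.906250) = -1.430511
  f(a) × f(c) ≥ 0, new interval: [1.906250, 2.020000]

After 4 iteration(s), the approximation is c_4 = 1.906250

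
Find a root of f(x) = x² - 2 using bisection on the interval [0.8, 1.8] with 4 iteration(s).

f(x) = x² - 2
Initial interval: [0.8, 1.8]

Iteration 1:
  c_1 = (0.800000 + 1.800000)/2 = 1.300000
  f(c_1) = f(1.300000) = -0.310000
  f(a) × f(c) ≥ 0, new interval: [1.300000, 1.800000]
Iteration 2:
  c_2 = (1.300000 + 1.800000)/2 = 1.550000
  f(c_2) = f(1.550000) = 0.402500
  f(a) × f(c) < 0, new interval: [1.300000, 1.550000]
Iteration 3:
  c_3 = (1.300000 + 1.550000)/2 = 1.425000
  f(c_3) = f(1.425000) = 0.030625
  f(a) × f(c) < 0, new interval: [1.300000, 1.425000]
Iteration 4:
  c_4 = (1.300000 + 1.425000)/2 = 1.362500
  f(c_4) = f(1.362500) = -0.143594
  f(a) × f(c) ≥ 0, new interval: [1.362500, 1.425000]

After 4 iteration(s), the approximation is c_4 = 1.362500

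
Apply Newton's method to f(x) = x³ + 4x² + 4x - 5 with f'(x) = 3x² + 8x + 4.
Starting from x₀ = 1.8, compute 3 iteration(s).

f(x) = x³ + 4x² + 4x - 5
f'(x) = 3x² + 8x + 4
x₀ = 1.8

Newton-Raphson formula: x_{n+1} = x_n - f(x_n)/f'(x_n)

Iteration 1:
  f(1.800000) = 20.992000
  f'(1.800000) = 28.120000
  x_1 = 1.800000 - 20.992000/28.120000 = 1.053485
Iteration 2:
  f(1.053485) = 4.822454
  f'(1.053485) = 15.757373
  x_2 = 1.053485 - 4.822454/15.757373 = 0.747441
Iteration 3:
  f(0.747441) = 0.642005
  f'(0.747441) = 11.655530
  x_3 = 0.747441 - 0.642005/11.655530 = 0.692359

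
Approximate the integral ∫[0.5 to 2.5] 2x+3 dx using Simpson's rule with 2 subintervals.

f(x) = 2x+3
a = 0.5, b = 2.5, n = 2
h = (b - a)/n = 1.000000

Simpson's rule: (h/3)[f(x₀) + 4f(x₁) + 2f(x₂) + ... + f(xₙ)]

x_0 = 0.5000, f(x_0) = 4.000000, coefficient = 1
x_1 = 1.5000, f(x_1) = 6.000000, coefficient = 4
x_2 = 2.5000, f(x_2) = 8.000000, coefficient = 1

I ≈ (1.000000/3) × 36.000000 = 12.000000
Exact value: 12.000000
Error: 0.000000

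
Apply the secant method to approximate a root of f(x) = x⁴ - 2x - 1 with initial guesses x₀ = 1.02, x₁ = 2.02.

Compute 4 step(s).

f(x) = x⁴ - 2x - 1
x₀ = 1.02, x₁ = 2.02

Secant formula: x_{n+1} = x_n - f(x_n)(x_n - x_{n-1})/(f(x_n) - f(x_{n-1}))

Iteration 1:
  f(1.020000) = -1.957568
  f(2.020000) = 11.609664
  x_2 = 2.020000 - 11.609664×(2.020000 - 1.020000)/(11.609664 - (-1.957568))
       = 1.164286
Iteration 2:
  f(2.020000) = 11.609664
  f(1.164286) = -1.491022
  x_3 = 1.164286 - (-1.491022)×(1.164286 - 2.020000)/(-1.491022 - 11.609664)
       = 1.261677
Iteration 3:
  f(1.164286) = -1.491022
  f(1.261677) = -0.989433
  x_4 = 1.261677 - (-0.989433)×(1.261677 - 1.164286)/(-0.989433 - (-1.491022))
       = 1.453790
Iteration 4:
  f(1.261677) = -0.989433
  f(1.453790) = 0.559327
  x_5 = 1.453790 - 0.559327×(1.453790 - 1.261677)/(0.559327 - (-0.989433))
       = 1.384410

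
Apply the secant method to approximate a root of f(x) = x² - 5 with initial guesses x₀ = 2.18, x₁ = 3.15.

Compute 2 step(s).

f(x) = x² - 5
x₀ = 2.18, x₁ = 3.15

Secant formula: x_{n+1} = x_n - f(x_n)(x_n - x_{n-1})/(f(x_n) - f(x_{n-1}))

Iteration 1:
  f(2.180000) = -0.247600
  f(3.150000) = 4.922500
  x_2 = 3.150000 - 4.922500×(3.150000 - 2.180000)/(4.922500 - (-0.247600))
       = 2.226454
Iteration 2:
  f(3.150000) = 4.922500
  f(2.226454) = -0.042902
  x_3 = 2.226454 - (-0.042902)×(2.226454 - 3.150000)/(-0.042902 - 4.922500)
       = 2.234434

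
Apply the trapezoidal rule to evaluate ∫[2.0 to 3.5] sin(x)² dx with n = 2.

f(x) = sin(x)²
a = 2.0, b = 3.5, n = 2
h = (b - a)/n = 0.750000

Trapezoidal rule: (h/2)[f(x₀) + 2f(x₁) + 2f(x₂) + ... + f(xₙ)]

x_0 = 2.0000, f(x_0) = 0.826822, coefficient = 1
x_1 = 2.7500, f(x_1) = 0.145665, coefficient = 2
x_2 = 3.5000, f(x_2) = 0.123049, coefficient = 1

I ≈ (0.750000/2) × 1.241201 = 0.465450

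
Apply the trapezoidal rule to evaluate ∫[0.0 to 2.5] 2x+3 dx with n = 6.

f(x) = 2x+3
a = 0.0, b = 2.5, n = 6
h = (b - a)/n = 0.416667

Trapezoidal rule: (h/2)[f(x₀) + 2f(x₁) + 2f(x₂) + ... + f(xₙ)]

x_0 = 0.0000, f(x_0) = 3.000000, coefficient = 1
x_1 = 0.4167, f(x_1) = 3.833333, coefficient = 2
x_2 = 0.8333, f(x_2) = 4.666667, coefficient = 2
x_3 = 1.2500, f(x_3) = 5.500000, coefficient = 2
x_4 = 1.6667, f(x_4) = 6.333333, coefficient = 2
x_5 = 2.0833, f(x_5) = 7.166667, coefficient = 2
x_6 = 2.5000, f(x_6) = 8.000000, coefficient = 1

I ≈ (0.416667/2) × 66.000000 = 13.750000
Exact value: 13.750000
Error: 0.000000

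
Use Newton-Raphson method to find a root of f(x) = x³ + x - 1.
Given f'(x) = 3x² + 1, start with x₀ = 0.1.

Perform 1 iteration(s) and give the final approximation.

f(x) = x³ + x - 1
f'(x) = 3x² + 1
x₀ = 0.1

Newton-Raphson formula: x_{n+1} = x_n - f(x_n)/f'(x_n)

Iteration 1:
  f(0.100000) = -0.899000
  f'(0.100000) = 1.030000
  x_1 = 0.100000 - (-0.899000)/1.030000 = 0.972816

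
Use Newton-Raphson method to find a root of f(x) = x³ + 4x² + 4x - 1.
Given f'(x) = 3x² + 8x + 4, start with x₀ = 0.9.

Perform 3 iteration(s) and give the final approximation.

f(x) = x³ + 4x² + 4x - 1
f'(x) = 3x² + 8x + 4
x₀ = 0.9

Newton-Raphson formula: x_{n+1} = x_n - f(x_n)/f'(x_n)

Iteration 1:
  f(0.900000) = 6.569000
  f'(0.900000) = 13.630000
  x_1 = 0.900000 - 6.569000/13.630000 = 0.418048
Iteration 2:
  f(0.418048) = 1.444312
  f'(0.418048) = 7.868681
  x_2 = 0.418048 - 1.444312/7.868681 = 0.234496
Iteration 3:
  f(0.234496) = 0.170835
  f'(0.234496) = 6.040938
  x_3 = 0.234496 - 0.170835/6.040938 = 0.206217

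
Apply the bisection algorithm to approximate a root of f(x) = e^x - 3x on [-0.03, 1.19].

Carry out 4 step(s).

f(x) = e^x - 3x
Initial interval: [-0.03, 1.19]

Iteration 1:
  c_1 = (-0.030000 + 1.190000)/2 = 0.580000
  f(c_1) = f(0.580000) = 0.046038
  f(a) × f(c) ≥ 0, new interval: [0.580000, 1.190000]
Iteration 2:
  c_2 = (0.580000 + 1.190000)/2 = 0.885000
  f(c_2) = f(0.885000) = -0.232016
  f(a) × f(c) < 0, new interval: [0.580000, 0.885000]
Iteration 3:
  c_3 = (0.580000 + 0.885000)/2 = 0.732500
  f(c_3) = f(0.732500) = -0.117225
  f(a) × f(c) < 0, new interval: [0.580000, 0.732500]
Iteration 4:
  c_4 = (0.580000 + 0.732500)/2 = 0.656250
  f(c_4) = f(0.656250) = -0.041200
  f(a) × f(c) < 0, new interval: [0.580000, 0.656250]

After 4 iteration(s), the approximation is c_4 = 0.656250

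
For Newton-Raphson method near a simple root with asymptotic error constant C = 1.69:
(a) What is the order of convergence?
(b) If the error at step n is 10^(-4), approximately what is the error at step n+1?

(a) Newton-Raphson has quadratic (order 2) convergence near simple roots.
    This means |e_{n+1}| ≈ C|e_n|².

(b) With |e_n| = 10^(-4) and C = 1.69:
    |e_{n+1}| ≈ 1.69 × (10^(-4))² = 1.69 × 10^(-8)

(a) 2 (quadratic); (b) |e_{n+1}| ≈ 1.690e-08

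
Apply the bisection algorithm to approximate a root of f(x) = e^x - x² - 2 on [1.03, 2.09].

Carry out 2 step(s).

f(x) = e^x - x² - 2
Initial interval: [1.03, 2.09]

Iteration 1:
  c_1 = (1.030000 + 2.090000)/2 = 1.560000
  f(c_1) = f(1.560000) = 0.325221
  f(a) × f(c) < 0, new interval: [1.030000, 1.560000]
Iteration 2:
  c_2 = (1.030000 + 1.560000)/2 = 1.295000
  f(c_2) = f(1.295000) = -0.026029
  f(a) × f(c) ≥ 0, new interval: [1.295000, 1.560000]

After 2 iteration(s), the approximation is c_2 = 1.295000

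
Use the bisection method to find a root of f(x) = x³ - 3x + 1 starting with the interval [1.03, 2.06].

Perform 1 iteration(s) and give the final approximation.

f(x) = x³ - 3x + 1
Initial interval: [1.03, 2.06]

Iteration 1:
  c_1 = (1.030000 + 2.060000)/2 = 1.545000
  f(c_1) = f(1.545000) = 0.052954
  f(a) × f(c) < 0, new interval: [1.030000, 1.545000]

After 1 iteration(s), the approximation is c_1 = 1.545000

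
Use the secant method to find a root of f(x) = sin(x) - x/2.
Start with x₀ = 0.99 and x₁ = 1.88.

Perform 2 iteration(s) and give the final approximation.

f(x) = sin(x) - x/2
x₀ = 0.99, x₁ = 1.88

Secant formula: x_{n+1} = x_n - f(x_n)(x_n - x_{n-1})/(f(x_n) - f(x_{n-1}))

Iteration 1:
  f(0.990000) = 0.341026
  f(1.880000) = 0.012576
  x_2 = 1.880000 - 0.012576×(1.880000 - 0.990000)/(0.012576 - 0.341026)
       = 1.914078
Iteration 2:
  f(1.880000) = 0.012576
  f(1.914078) = -0.015384
  x_3 = 1.914078 - (-0.015384)×(1.914078 - 1.880000)/(-0.015384 - 0.012576)
       = 1.895328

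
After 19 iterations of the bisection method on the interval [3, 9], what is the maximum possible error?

Bisection error bound: |error| ≤ (b-a)/2^n
|error| ≤ (9 - 3)/2^19 = 6/2^19
|error| ≤ 0.0000114441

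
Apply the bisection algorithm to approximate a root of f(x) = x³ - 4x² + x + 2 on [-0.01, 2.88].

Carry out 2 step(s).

f(x) = x³ - 4x² + x + 2
Initial interval: [-0.01, 2.88]

Iteration 1:
  c_1 = (-0.010000 + 2.880000)/2 = 1.435000
  f(c_1) = f(1.435000) = -1.846912
  f(a) × f(c) < 0, new interval: [-0.010000, 1.435000]
Iteration 2:
  c_2 = (-0.010000 + 1.435000)/2 = 0.712500
  f(c_2) = f(0.712500) = 1.043580
  f(a) × f(c) ≥ 0, new interval: [0.712500, 1.435000]

After 2 iteration(s), the approximation is c_2 = 0.712500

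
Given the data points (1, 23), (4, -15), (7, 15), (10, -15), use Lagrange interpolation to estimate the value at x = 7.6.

Lagrange interpolation formula:
P(x) = Σ yᵢ × Lᵢ(x)
where Lᵢ(x) = Π_{j≠i} (x - xⱼ)/(xᵢ - xⱼ)

L_0(7.6) = (7.6 - 4)/(1 - 4) × (7.6 - 7)/(1 - 7) × (7.6 - 10)/(1 - 10) = 0.032000
L_1(7.6) = (7.6 - 1)/(4 - 1) × (7.6 - 7)/(4 - 7) × (7.6 - 10)/(4 - 10) = -0.176000
L_2(7.6) = (7.6 - 1)/(7 - 1) × (7.6 - 4)/(7 - 4) × (7.6 - 10)/(7 - 10) = 1.056000
L_3(7.6) = (7.6 - 1)/(10 - 1) × (7.6 - 4)/(10 - 4) × (7.6 - 7)/(10 - 7) = 0.088000

P(7.6) = 23×L_0(7.6) + (-15)×L_1(7.6) + 15×L_2(7.6) + (-15)×L_3(7.6)
P(7.6) = 17.896000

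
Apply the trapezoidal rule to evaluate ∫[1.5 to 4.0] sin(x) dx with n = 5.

f(x) = sin(x)
a = 1.5, b = 4.0, n = 5
h = (b - a)/n = 0.500000

Trapezoidal rule: (h/2)[f(x₀) + 2f(x₁) + 2f(x₂) + ... + f(xₙ)]

x_0 = 1.5000, f(x_0) = 0.997495, coefficient = 1
x_1 = 2.0000, f(x_1) = 0.909297, coefficient = 2
x_2 = 2.5000, f(x_2) = 0.598472, coefficient = 2
x_3 = 3.0000, f(x_3) = 0.141120, coefficient = 2
x_4 = 3.5000, f(x_4) = -0.350783, coefficient = 2
x_5 = 4.0000, f(x_5) = -0.756802, coefficient = 1

I ≈ (0.500000/2) × 2.836905 = 0.709226
Exact value: 0.724381
Error: 0.015155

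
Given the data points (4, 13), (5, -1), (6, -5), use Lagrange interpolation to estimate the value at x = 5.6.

Lagrange interpolation formula:
P(x) = Σ yᵢ × Lᵢ(x)
where Lᵢ(x) = Π_{j≠i} (x - xⱼ)/(xᵢ - xⱼ)

L_0(5.6) = (5.6 - 5)/(4 - 5) × (5.6 - 6)/(4 - 6) = -0.120000
L_1(5.6) = (5.6 - 4)/(5 - 4) × (5.6 - 6)/(5 - 6) = 0.640000
L_2(5.6) = (5.6 - 4)/(6 - 4) × (5.6 - 5)/(6 - 5) = 0.480000

P(5.6) = 13×L_0(5.6) + (-1)×L_1(5.6) + (-5)×L_2(5.6)
P(5.6) = -4.600000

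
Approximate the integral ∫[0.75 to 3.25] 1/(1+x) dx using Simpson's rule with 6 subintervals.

f(x) = 1/(1+x)
a = 0.75, b = 3.25, n = 6
h = (b - a)/n = 0.416667

Simpson's rule: (h/3)[f(x₀) + 4f(x₁) + 2f(x₂) + ... + f(xₙ)]

x_0 = 0.7500, f(x_0) = 0.571429, coefficient = 1
x_1 = 1.1667, f(x_1) = 0.461538, coefficient = 4
x_2 = 1.5833, f(x_2) = 0.387097, coefficient = 2
x_3 = 2.0000, f(x_3) = 0.333333, coefficient = 4
x_4 = 2.4167, f(x_4) = 0.292683, coefficient = 2
x_5 = 2.8333, f(x_5) = 0.260870, coefficient = 4
x_6 = 3.2500, f(x_6) = 0.235294, coefficient = 1

I ≈ (0.416667/3) × 6.389248 = 0.887395
Exact value: 0.887303
Error: 0.000092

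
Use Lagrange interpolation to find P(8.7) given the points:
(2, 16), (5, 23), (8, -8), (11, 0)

Lagrange interpolation formula:
P(x) = Σ yᵢ × Lᵢ(x)
where Lᵢ(x) = Π_{j≠i} (x - xⱼ)/(xᵢ - xⱼ)

L_0(8.7) = (8.7 - 5)/(2 - 5) × (8.7 - 8)/(2 - 8) × (8.7 - 11)/(2 - 11) = 0.036772
L_1(8.7) = (8.7 - 2)/(5 - 2) × (8.7 - 8)/(5 - 8) × (8.7 - 11)/(5 - 11) = -0.199759
L_2(8.7) = (8.7 - 2)/(8 - 2) × (8.7 - 5)/(8 - 5) × (8.7 - 11)/(8 - 11) = 1.055870
L_3(8.7) = (8.7 - 2)/(11 - 2) × (8.7 - 5)/(11 - 5) × (8.7 - 8)/(11 - 8) = 0.107117

P(8.7) = 16×L_0(8.7) + 23×L_1(8.7) + (-8)×L_2(8.7) + 0×L_3(8.7)
P(8.7) = -12.453080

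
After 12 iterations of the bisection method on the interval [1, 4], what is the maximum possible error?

Bisection error bound: |error| ≤ (b-a)/2^n
|error| ≤ (4 - 1)/2^12 = 3/2^12
|error| ≤ 0.0007324219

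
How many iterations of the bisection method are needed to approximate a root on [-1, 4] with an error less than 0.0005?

We need (b-a)/2^n ≤ 0.0005
(4 - (-1))/2^n ≤ 0.0005
5/2^n ≤ 0.0005
2^n ≥ 10000
n ≥ log₂(10000) = 13.29
n ≥ 14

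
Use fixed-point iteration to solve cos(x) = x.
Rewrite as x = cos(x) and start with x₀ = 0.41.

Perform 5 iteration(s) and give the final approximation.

Equation: cos(x) = x
Fixed-point form: x = cos(x)
x₀ = 0.41

x_1 = g(0.410000) = 0.917121
x_2 = g(0.917121) = 0.608108
x_3 = g(0.608108) = 0.820730
x_4 = g(0.820730) = 0.681687
x_5 = g(0.681687) = 0.776511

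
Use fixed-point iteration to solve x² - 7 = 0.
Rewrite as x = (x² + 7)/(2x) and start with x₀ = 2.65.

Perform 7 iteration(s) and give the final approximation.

Equation: x² - 7 = 0
Fixed-point form: x = (x² + 7)/(2x)
x₀ = 2.65

x_1 = g(2.650000) = 2.645755
x_2 = g(2.645755) = 2.645751
x_3 = g(2.645751) = 2.645751
x_4 = g(2.645751) = 2.645751
x_5 = g(2.645751) = 2.645751
x_6 = g(2.645751) = 2.645751
x_7 = g(2.645751) = 2.645751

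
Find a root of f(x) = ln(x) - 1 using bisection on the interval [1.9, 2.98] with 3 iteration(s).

f(x) = ln(x) - 1
Initial interval: [1.9, 2.98]

Iteration 1:
  c_1 = (1.900000 + 2.980000)/2 = 2.440000
  f(c_1) = f(2.440000) = -0.108002
  f(a) × f(c) ≥ 0, new interval: [2.440000, 2.980000]
Iteration 2:
  c_2 = (2.440000 + 2.980000)/2 = 2.710000
  f(c_2) = f(2.710000) = -0.003051
  f(a) × f(c) ≥ 0, new interval: [2.710000, 2.980000]
Iteration 3:
  c_3 = (2.710000 + 2.980000)/2 = 2.845000
  f(c_3) = f(2.845000) = 0.045563
  f(a) × f(c) < 0, new interval: [2.710000, 2.845000]

After 3 iteration(s), the approximation is c_3 = 2.845000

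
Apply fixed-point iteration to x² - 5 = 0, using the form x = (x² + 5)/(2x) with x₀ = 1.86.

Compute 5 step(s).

Equation: x² - 5 = 0
Fixed-point form: x = (x² + 5)/(2x)
x₀ = 1.86

x_1 = g(1.860000) = 2.274086
x_2 = g(2.274086) = 2.236386
x_3 = g(2.236386) = 2.236068
x_4 = g(2.236068) = 2.236068
x_5 = g(2.236068) = 2.236068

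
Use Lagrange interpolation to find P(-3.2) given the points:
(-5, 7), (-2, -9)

Lagrange interpolation formula:
P(x) = Σ yᵢ × Lᵢ(x)
where Lᵢ(x) = Π_{j≠i} (x - xⱼ)/(xᵢ - xⱼ)

L_0(-3.2) = (-3.2 - (-2))/(-5 - (-2)) = 0.400000
L_1(-3.2) = (-3.2 - (-5))/(-2 - (-5)) = 0.600000

P(-3.2) = 7×L_0(-3.2) + (-9)×L_1(-3.2)
P(-3.2) = -2.600000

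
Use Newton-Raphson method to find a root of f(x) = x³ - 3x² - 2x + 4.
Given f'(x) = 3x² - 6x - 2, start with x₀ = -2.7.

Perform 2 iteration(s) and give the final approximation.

f(x) = x³ - 3x² - 2x + 4
f'(x) = 3x² - 6x - 2
x₀ = -2.7

Newton-Raphson formula: x_{n+1} = x_n - f(x_n)/f'(x_n)

Iteration 1:
  f(-2.700000) = -32.153000
  f'(-2.700000) = 36.070000
  x_1 = -2.700000 - (-32.153000)/36.070000 = -1.808594
Iteration 2:
  f(-1.808594) = -8.111789
  f'(-1.808594) = 18.664608
  x_2 = -1.808594 - (-8.111789)/18.664608 = -1.373986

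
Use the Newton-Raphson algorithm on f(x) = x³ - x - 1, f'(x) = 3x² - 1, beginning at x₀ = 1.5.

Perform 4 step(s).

f(x) = x³ - x - 1
f'(x) = 3x² - 1
x₀ = 1.5

Newton-Raphson formula: x_{n+1} = x_n - f(x_n)/f'(x_n)

Iteration 1:
  f(1.500000) = 0.875000
  f'(1.500000) = 5.750000
  x_1 = 1.500000 - 0.875000/5.750000 = 1.347826
Iteration 2:
  f(1.347826) = 0.100682
  f'(1.347826) = 4.449905
  x_2 = 1.347826 - 0.100682/4.449905 = 1.325200
Iteration 3:
  f(1.325200) = 0.002058
  f'(1.325200) = 4.268468
  x_3 = 1.325200 - 0.002058/4.268468 = 1.324718
Iteration 4:
  f(1.324718) = 0.000001
  f'(1.324718) = 4.264635
  x_4 = 1.324718 - 0.000001/4.264635 = 1.324718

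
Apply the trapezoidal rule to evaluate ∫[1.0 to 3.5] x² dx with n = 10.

f(x) = x²
a = 1.0, b = 3.5, n = 10
h = (b - a)/n = 0.250000

Trapezoidal rule: (h/2)[f(x₀) + 2f(x₁) + 2f(x₂) + ... + f(xₙ)]

x_0 = 1.0000, f(x_0) = 1.000000, coefficient = 1
x_1 = 1.2500, f(x_1) = 1.562500, coefficient = 2
x_2 = 1.5000, f(x_2) = 2.250000, coefficient = 2
x_3 = 1.7500, f(x_3) = 3.062500, coefficient = 2
x_4 = 2.0000, f(x_4) = 4.000000, coefficient = 2
x_5 = 2.2500, f(x_5) = 5.062500, coefficient = 2
x_6 = 2.5000, f(x_6) = 6.250000, coefficient = 2
x_7 = 2.7500, f(x_7) = 7.562500, coefficient = 2
x_8 = 3.0000, f(x_8) = 9.000000, coefficient = 2
x_9 = 3.2500, f(x_9) = 10.562500, coefficient = 2
x_10 = 3.5000, f(x_10) = 12.250000, coefficient = 1

I ≈ (0.250000/2) × 111.875000 = 13.984375
Exact value: 13.958333
Error: 0.026042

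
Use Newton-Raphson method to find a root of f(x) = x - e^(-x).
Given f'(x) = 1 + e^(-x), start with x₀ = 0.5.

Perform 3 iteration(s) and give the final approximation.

f(x) = x - e^(-x)
f'(x) = 1 + e^(-x)
x₀ = 0.5

Newton-Raphson formula: x_{n+1} = x_n - f(x_n)/f'(x_n)

Iteration 1:
  f(0.500000) = -0.106531
  f'(0.500000) = 1.606531
  x_1 = 0.500000 - (-0.106531)/1.606531 = 0.566311
Iteration 2:
  f(0.566311) = -0.001305
  f'(0.566311) = 1.567616
  x_2 = 0.566311 - (-0.001305)/1.567616 = 0.567143
Iteration 3:
  f(0.567143) = 0.000000
  f'(0.567143) = 1.567143
  x_3 = 0.567143 - 0.000000/1.567143 = 0.567143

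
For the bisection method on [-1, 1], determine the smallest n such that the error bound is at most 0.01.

We need (b-a)/2^n ≤ 0.01
(1 - (-1))/2^n ≤ 0.01
2/2^n ≤ 0.01
2^n ≥ 200
n ≥ log₂(200) = 7.64
n ≥ 8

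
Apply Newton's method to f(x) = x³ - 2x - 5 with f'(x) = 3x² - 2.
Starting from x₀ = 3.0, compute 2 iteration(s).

f(x) = x³ - 2x - 5
f'(x) = 3x² - 2
x₀ = 3.0

Newton-Raphson formula: x_{n+1} = x_n - f(x_n)/f'(x_n)

Iteration 1:
  f(3.000000) = 16.000000
  f'(3.000000) = 25.000000
  x_1 = 3.000000 - 16.000000/25.000000 = 2.360000
Iteration 2:
  f(2.360000) = 3.424256
  f'(2.360000) = 14.708800
  x_2 = 2.360000 - 3.424256/14.708800 = 2.127197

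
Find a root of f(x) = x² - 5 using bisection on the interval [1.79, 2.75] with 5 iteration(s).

f(x) = x² - 5
Initial interval: [1.79, 2.75]

Iteration 1:
  c_1 = (1.790000 + 2.750000)/2 = 2.270000
  f(c_1) = f(2.270000) = 0.152900
  f(a) × f(c) < 0, new interval: [1.790000, 2.270000]
Iteration 2:
  c_2 = (1.790000 + 2.270000)/2 = 2.030000
  f(c_2) = f(2.030000) = -0.879100
  f(a) × f(c) ≥ 0, new interval: [2.030000, 2.270000]
Iteration 3:
  c_3 = (2.030000 + 2.270000)/2 = 2.150000
  f(c_3) = f(2.150000) = -0.377500
  f(a) × f(c) ≥ 0, new interval: [2.150000, 2.270000]
Iteration 4:
  c_4 = (2.150000 + 2.270000)/2 = 2.210000
  f(c_4) = f(2.210000) = -0.115900
  f(a) × f(c) ≥ 0, new interval: [2.210000, 2.270000]
Iteration 5:
  c_5 = (2.210000 + 2.270000)/2 = 2.240000
  f(c_5) = f(2.240000) = 0.017600
  f(a) × f(c) < 0, new interval: [2.210000, 2.240000]

After 5 iteration(s), the approximation is c_5 = 2.240000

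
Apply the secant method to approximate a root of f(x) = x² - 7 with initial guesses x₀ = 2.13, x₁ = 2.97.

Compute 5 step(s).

f(x) = x² - 7
x₀ = 2.13, x₁ = 2.97

Secant formula: x_{n+1} = x_n - f(x_n)(x_n - x_{n-1})/(f(x_n) - f(x_{n-1}))

Iteration 1:
  f(2.130000) = -2.463100
  f(2.970000) = 1.820900
  x_2 = 2.970000 - 1.820900×(2.970000 - 2.130000)/(1.820900 - (-2.463100))
       = 2.612961
Iteration 2:
  f(2.970000) = 1.820900
  f(2.612961) = -0.172436
  x_3 = 2.612961 - (-0.172436)×(2.612961 - 2.970000)/(-0.172436 - 1.820900)
       = 2.643847
Iteration 3:
  f(2.612961) = -0.172436
  f(2.643847) = -0.010074
  x_4 = 2.643847 - (-0.010074)×(2.643847 - 2.612961)/(-0.010074 - (-0.172436))
       = 2.645763
Iteration 4:
  f(2.643847) = -0.010074
  f(2.645763) = 0.000063
  x_5 = 2.645763 - 0.000063×(2.645763 - 2.643847)/(0.000063 - (-0.010074))
       = 2.645751
Iteration 5:
  f(2.645763) = 0.000063
  f(2.645751) = 0.000000
  x_6 = 2.645751 - 0.000000×(2.645751 - 2.645763)/(0.000000 - 0.000063)
       = 2.645751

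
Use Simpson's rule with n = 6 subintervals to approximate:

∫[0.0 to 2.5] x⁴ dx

f(x) = x⁴
a = 0.0, b = 2.5, n = 6
h = (b - a)/n = 0.416667

Simpson's rule: (h/3)[f(x₀) + 4f(x₁) + 2f(x₂) + ... + f(xₙ)]

x_0 = 0.0000, f(x_0) = 0.000000, coefficient = 1
x_1 = 0.4167, f(x_1) = 0.030141, coefficient = 4
x_2 = 0.8333, f(x_2) = 0.482253, coefficient = 2
x_3 = 1.2500, f(x_3) = 2.441406, coefficient = 4
x_4 = 1.6667, f(x_4) = 7.716049, coefficient = 2
x_5 = 2.0833, f(x_5) = 18.838011, coefficient = 4
x_6 = 2.5000, f(x_6) = 39.062500, coefficient = 1

I ≈ (0.416667/3) × 140.697338 = 19.541297
Exact value: 19.531250
Error: 0.010047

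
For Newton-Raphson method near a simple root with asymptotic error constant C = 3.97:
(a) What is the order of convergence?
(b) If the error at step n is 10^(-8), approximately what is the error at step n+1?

(a) Newton-Raphson has quadratic (order 2) convergence near simple roots.
    This means |e_{n+1}| ≈ C|e_n|².

(b) With |e_n| = 10^(-8) and C = 3.97:
    |e_{n+1}| ≈ 3.97 × (10^(-8))² = 3.97 × 10^(-16)

(a) 2 (quadratic); (b) |e_{n+1}| ≈ 3.970e-16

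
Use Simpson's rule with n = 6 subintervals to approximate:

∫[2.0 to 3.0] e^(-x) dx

f(x) = e^(-x)
a = 2.0, b = 3.0, n = 6
h = (b - a)/n = 0.166667

Simpson's rule: (h/3)[f(x₀) + 4f(x₁) + 2f(x₂) + ... + f(xₙ)]

x_0 = 2.0000, f(x_0) = 0.135335, coefficient = 1
x_1 = 2.1667, f(x_1) = 0.114559, coefficient = 4
x_2 = 2.3333, f(x_2) = 0.096972, coefficient = 2
x_3 = 2.5000, f(x_3) = 0.082085, coefficient = 4
x_4 = 2.6667, f(x_4) = 0.069483, coefficient = 2
x_5 = 2.8333, f(x_5) = 0.058816, coefficient = 4
x_6 = 3.0000, f(x_6) = 0.049787, coefficient = 1

I ≈ (0.166667/3) × 1.539874 = 0.085549
Exact value: 0.085548
Error: 0.000000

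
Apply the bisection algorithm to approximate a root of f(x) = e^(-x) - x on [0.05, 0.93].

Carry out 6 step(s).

f(x) = e^(-x) - x
Initial interval: [0.05, 0.93]

Iteration 1:
  c_1 = (0.050000 + 0.930000)/2 = 0.490000
  f(c_1) = f(0.490000) = 0.122626
  f(a) × f(c) ≥ 0, new interval: [0.490000, 0.930000]
Iteration 2:
  c_2 = (0.490000 + 0.930000)/2 = 0.710000
  f(c_2) = f(0.710000) = -0.218356
  f(a) × f(c) < 0, new interval: [0.490000, 0.710000]
Iteration 3:
  c_3 = (0.490000 + 0.710000)/2 = 0.600000
  f(c_3) = f(0.600000) = -0.051188
  f(a) × f(c) < 0, new interval: [0.490000, 0.600000]
Iteration 4:
  c_4 = (0.490000 + 0.600000)/2 = 0.545000
  f(c_4) = f(0.545000) = 0.034842
  f(a) × f(c) ≥ 0, new interval: [0.545000, 0.600000]
Iteration 5:
  c_5 = (0.545000 + 0.600000)/2 = 0.572500
  f(c_5) = f(0.572500) = -0.008387
  f(a) × f(c) < 0, new interval: [0.545000, 0.572500]
Iteration 6:
  c_6 = (0.545000 + 0.572500)/2 = 0.558750
  f(c_6) = f(0.558750) = 0.013174
  f(a) × f(c) ≥ 0, new interval: [0.558750, 0.572500]

After 6 iteration(s), the approximation is c_6 = 0.558750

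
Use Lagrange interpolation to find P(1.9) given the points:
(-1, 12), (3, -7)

Lagrange interpolation formula:
P(x) = Σ yᵢ × Lᵢ(x)
where Lᵢ(x) = Π_{j≠i} (x - xⱼ)/(xᵢ - xⱼ)

L_0(1.9) = (1.9 - 3)/(-1 - 3) = 0.275000
L_1(1.9) = (1.9 - (-1))/(3 - (-1)) = 0.725000

P(1.9) = 12×L_0(1.9) + (-7)×L_1(1.9)
P(1.9) = -1.775000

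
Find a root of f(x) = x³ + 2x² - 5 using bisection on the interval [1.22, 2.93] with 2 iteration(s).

f(x) = x³ + 2x² - 5
Initial interval: [1.22, 2.93]

Iteration 1:
  c_1 = (1.220000 + 2.930000)/2 = 2.075000
  f(c_1) = f(2.075000) = 12.545422
  f(a) × f(c) < 0, new interval: [1.220000, 2.075000]
Iteration 2:
  c_2 = (1.220000 + 2.075000)/2 = 1.647500
  f(c_2) = f(1.647500) = 4.900250
  f(a) × f(c) < 0, new interval: [1.220000, 1.647500]

After 2 iteration(s), the approximation is c_2 = 1.647500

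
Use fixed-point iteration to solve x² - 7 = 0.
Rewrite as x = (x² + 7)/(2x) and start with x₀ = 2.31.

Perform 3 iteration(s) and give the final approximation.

Equation: x² - 7 = 0
Fixed-point form: x = (x² + 7)/(2x)
x₀ = 2.31

x_1 = g(2.310000) = 2.670152
x_2 = g(2.670152) = 2.645863
x_3 = g(2.645863) = 2.645751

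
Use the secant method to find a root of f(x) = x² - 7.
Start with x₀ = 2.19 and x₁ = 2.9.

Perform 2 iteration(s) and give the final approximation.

f(x) = x² - 7
x₀ = 2.19, x₁ = 2.9

Secant formula: x_{n+1} = x_n - f(x_n)(x_n - x_{n-1})/(f(x_n) - f(x_{n-1}))

Iteration 1:
  f(2.190000) = -2.203900
  f(2.900000) = 1.410000
  x_2 = 2.900000 - 1.410000×(2.900000 - 2.190000)/(1.410000 - (-2.203900))
       = 2.622986
Iteration 2:
  f(2.900000) = 1.410000
  f(2.622986) = -0.119943
  x_3 = 2.622986 - (-0.119943)×(2.622986 - 2.900000)/(-0.119943 - 1.410000)
       = 2.644703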